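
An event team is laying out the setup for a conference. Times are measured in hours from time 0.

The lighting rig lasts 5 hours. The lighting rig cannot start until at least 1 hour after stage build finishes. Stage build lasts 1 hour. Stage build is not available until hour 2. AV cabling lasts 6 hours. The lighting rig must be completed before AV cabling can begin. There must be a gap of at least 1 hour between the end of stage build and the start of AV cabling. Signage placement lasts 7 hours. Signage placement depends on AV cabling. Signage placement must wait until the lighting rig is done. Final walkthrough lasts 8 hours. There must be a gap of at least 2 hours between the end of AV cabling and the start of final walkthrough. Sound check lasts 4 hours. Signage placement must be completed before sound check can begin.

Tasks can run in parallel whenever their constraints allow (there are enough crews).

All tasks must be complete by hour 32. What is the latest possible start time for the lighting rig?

Sound check must finish by hour 32; it takes 4 hours, so it must start by 32 − 4 = hour 28.
Signage placement must finish before sound check (must start by hour 28). With a 7-hour duration, signage placement must start by 28 − 7 = hour 21.
Final walkthrough has no dependents, so it just needs to finish by hour 32. Starting by 32 − 8 = hour 24 achieves that.
AV cabling must finish in time for signage placement (must start by hour 21); final walkthrough (must start by hour 24, minus 2-hour gap → hour 22). The tightest is hour 21, so AV cabling must start by 21 − 6 = hour 15.
For the lighting rig: AV cabling (must start by hour 15); signage placement (must start by hour 21). The most restrictive is hour 15; with a 5-hour duration, the lighting rig must start by hour 10.

10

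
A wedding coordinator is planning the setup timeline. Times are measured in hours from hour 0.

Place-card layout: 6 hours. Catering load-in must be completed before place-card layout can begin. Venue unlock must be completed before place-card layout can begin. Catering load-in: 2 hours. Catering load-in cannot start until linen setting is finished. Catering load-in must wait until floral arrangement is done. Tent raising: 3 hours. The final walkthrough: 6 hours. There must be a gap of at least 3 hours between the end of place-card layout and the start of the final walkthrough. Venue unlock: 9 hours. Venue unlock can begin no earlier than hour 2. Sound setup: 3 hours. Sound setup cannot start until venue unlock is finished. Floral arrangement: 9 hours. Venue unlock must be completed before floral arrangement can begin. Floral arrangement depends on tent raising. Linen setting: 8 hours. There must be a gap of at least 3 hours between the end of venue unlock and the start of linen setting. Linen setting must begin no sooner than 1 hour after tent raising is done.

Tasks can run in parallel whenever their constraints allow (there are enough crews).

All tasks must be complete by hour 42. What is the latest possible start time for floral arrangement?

16

To finish by hour 42, the final walkthrough (duration 6) must start no later than hour 36.
Place-card layout feeds into the final walkthrough (must start by hour 36, minus 3-hour gap → hour 33); so place-card layout must finish by hour 33 and therefore start by hour 27.
Since place-card layout (must start by hour 27) depends on it, catering load-in must finish by hour 27. Backing off its 2-hour duration gives a latest start of hour 25.
Floral arrangement feeds into catering load-in (must start by hour 25); so floral arrangement must finish by hour 25 and therefore start by hour 16.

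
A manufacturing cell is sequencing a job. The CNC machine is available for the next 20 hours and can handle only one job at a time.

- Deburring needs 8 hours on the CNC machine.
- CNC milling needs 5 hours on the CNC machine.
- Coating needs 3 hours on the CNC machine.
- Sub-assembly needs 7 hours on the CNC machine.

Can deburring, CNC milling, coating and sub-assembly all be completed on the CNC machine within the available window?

No

Running back to back, the jobs need 8 + 5 + 3 + 7 = 23 hours on the CNC machine.
Since 23 > 20, they cannot all fit.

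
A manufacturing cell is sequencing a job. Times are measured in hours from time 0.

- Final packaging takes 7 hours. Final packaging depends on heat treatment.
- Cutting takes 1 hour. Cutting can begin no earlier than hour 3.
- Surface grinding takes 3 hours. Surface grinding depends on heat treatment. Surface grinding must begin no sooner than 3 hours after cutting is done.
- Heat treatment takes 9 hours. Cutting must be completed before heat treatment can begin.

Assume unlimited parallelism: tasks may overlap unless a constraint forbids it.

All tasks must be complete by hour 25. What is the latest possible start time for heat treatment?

9

Surface grinding must finish by hour 25; it takes 3 hours, so it must start by 25 − 3 = hour 22.
Final packaging must finish by hour 25; it takes 7 hours, so it must start by 25 − 7 = hour 18.
Heat treatment has several dependents: surface grinding (must start by hour 22); final packaging (must start by hour 18). The earliest of those limits is hour 18, so heat treatment must start by 18 − 9 = hour 9.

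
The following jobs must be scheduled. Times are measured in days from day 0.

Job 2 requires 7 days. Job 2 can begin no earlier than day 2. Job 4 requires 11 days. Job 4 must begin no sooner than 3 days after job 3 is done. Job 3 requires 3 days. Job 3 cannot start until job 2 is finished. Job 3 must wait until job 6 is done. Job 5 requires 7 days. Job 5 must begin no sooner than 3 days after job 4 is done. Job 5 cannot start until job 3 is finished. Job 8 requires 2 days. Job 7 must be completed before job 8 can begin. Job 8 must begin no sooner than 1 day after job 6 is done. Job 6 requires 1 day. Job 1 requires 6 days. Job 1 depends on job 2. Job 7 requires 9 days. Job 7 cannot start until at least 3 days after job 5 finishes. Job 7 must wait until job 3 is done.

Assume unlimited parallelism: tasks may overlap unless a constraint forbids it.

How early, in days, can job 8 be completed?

Job 6 can start immediately at day 0; it finishes at day 1.
Job 2 waits on its own release at day 2, so it starts at day 2 and finishes at 2 + 7 = day 9.
Job 3 cannot start until job 2 (finishes day 9); job 6 (finishes day 1). The controlling bound is day 9, so job 3 finishes at 9 + 3 = day 12.
Job 4 waits on job 3 (finishes day 12, plus 3-day gap → day 15), so it starts at day 15 and finishes at 15 + 11 = day 26.
Job 5 needs all of job 4 (finishes day 26, plus 3-day gap → day 29); job 3 (finishes day 12). That puts its earliest start at day 29; it finishes at 29 + 7 = day 36.
Job 7 has to wait for job 5 (finishes day 36, plus 3-day gap → day 39); job 3 (finishes day 12). The latest of these is day 39, so job 7 runs day 39 to 39 + 9 = day 48.
For job 8: job 7 (finishes day 48); job 6 (finishes day 1, plus 1-day gap → day 2). Taking the maximum gives a start of day 48, and it finishes at 48 + 2 = day 50.

50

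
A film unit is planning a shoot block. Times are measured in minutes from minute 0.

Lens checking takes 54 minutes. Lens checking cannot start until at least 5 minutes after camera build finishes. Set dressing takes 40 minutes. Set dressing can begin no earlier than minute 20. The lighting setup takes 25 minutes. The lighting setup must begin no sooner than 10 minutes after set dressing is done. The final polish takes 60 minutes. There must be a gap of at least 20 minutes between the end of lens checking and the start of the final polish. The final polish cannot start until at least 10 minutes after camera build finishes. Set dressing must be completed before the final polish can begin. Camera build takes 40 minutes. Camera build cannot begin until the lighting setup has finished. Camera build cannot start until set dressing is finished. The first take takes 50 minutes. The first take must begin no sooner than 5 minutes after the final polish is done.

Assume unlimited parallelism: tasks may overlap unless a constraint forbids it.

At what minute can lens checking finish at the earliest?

Set dressing waits on its own release at minute 20, so it starts at minute 20 and finishes at 20 + 40 = minute 60.
The lighting setup cannot begin until set dressing (finishes minute 60, plus 10-minute gap → minute 70). It runs from minute 70 to 70 + 25 = minute 95.
For camera build: the lighting setup (finishes minute 95); set dressing (finishes minute 60). Taking the maximum gives a start of minute 95, and it finishes at 95 + 40 = minute 135.
Lens checking cannot begin until camera build (finishes minute 135, plus 5-minute gap → minute 140). It runs from minute 140 to 140 + 54 = minute 194.

194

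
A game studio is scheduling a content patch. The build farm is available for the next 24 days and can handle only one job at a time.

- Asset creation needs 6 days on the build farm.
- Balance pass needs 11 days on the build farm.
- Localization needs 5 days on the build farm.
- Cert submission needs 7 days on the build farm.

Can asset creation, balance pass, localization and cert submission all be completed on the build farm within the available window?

No

Running back to back, the jobs need 6 + 11 + 5 + 7 = 29 days on the build farm.
Since 29 > 24, they cannot all fit.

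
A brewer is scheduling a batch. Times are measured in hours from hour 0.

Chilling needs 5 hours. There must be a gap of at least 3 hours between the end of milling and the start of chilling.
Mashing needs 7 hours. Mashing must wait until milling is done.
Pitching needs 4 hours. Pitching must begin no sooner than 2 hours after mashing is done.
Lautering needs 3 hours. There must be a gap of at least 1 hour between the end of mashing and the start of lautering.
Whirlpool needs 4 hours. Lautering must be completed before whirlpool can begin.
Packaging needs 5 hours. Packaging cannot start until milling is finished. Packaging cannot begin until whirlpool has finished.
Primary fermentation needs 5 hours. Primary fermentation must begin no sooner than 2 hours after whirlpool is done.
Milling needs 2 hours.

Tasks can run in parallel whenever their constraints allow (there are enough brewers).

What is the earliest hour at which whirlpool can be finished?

17

Milling can start immediately at hour 0; it finishes at hour 2.
After milling (finishes hour 2), mashing can start at hour 2 and finishes at hour 9.
Lautering waits on mashing (finishes hour 9, plus 1-hour gap → hour 10), so it starts at hour 10 and finishes at 10 + 3 = hour 13.
Whirlpool cannot begin until lautering (finishes hour 13). It runs from hour 13 to 13 + 4 = hour 17.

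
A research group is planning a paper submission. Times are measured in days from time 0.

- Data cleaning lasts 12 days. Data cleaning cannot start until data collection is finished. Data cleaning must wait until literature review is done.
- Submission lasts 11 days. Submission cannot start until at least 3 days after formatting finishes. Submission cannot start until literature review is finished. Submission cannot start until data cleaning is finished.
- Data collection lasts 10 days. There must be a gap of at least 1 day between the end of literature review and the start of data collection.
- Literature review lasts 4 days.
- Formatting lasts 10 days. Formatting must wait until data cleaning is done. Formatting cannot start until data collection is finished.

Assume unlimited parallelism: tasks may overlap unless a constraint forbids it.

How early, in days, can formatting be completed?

Literature review can start immediately at day 0; it finishes at day 4.
After literature review (finishes day 4, plus 1-day gap → day 5), data collection can start at day 5 and finishes at day 15.
Data cleaning has to wait for data collection (finishes day 15); literature review (finishes day 4). The latest of these is day 15, so data cleaning runs day 15 to 15 + 12 = day 27.
Formatting cannot start until data cleaning (finishes day 27); data collection (finishes day 15). The controlling bound is day 27, so formatting finishes at 27 + 10 = day 37.

37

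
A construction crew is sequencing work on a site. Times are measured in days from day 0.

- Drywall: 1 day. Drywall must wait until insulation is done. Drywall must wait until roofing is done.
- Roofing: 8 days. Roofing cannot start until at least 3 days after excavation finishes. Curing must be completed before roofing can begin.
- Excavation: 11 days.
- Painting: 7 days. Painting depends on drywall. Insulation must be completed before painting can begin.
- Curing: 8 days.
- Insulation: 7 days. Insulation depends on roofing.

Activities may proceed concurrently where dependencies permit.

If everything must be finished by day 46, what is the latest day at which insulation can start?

Painting has no dependents, so it just needs to finish by day 46. Starting by 46 − 7 = day 39 achieves that.
Drywall must finish before painting (must start by day 39). With a 1-day duration, drywall must start by 39 − 1 = day 38.
Insulation must finish in time for drywall (must start by day 38); painting (must start by day 39). The tightest is day 38, so insulation must start by 38 − 7 = day 31.

31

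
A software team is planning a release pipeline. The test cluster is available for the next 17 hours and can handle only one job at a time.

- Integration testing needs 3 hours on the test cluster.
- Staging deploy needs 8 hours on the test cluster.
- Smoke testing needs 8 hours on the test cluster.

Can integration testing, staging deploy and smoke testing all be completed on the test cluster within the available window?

Running back to back, the jobs need 3 + 8 + 8 = 19 hours on the test cluster.
Since 19 > 17, they cannot all fit.

No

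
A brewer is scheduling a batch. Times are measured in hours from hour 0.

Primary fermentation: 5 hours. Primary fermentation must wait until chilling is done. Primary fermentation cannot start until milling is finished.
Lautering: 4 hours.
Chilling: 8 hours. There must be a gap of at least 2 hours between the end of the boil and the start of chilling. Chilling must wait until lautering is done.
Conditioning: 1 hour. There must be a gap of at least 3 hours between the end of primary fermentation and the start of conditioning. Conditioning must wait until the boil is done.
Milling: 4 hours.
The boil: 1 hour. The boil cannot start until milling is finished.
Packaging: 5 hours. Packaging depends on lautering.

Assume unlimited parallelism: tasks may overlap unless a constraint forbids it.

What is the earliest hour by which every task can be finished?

24

Lautering has no prerequisites, so it starts at hour 0 and finishes at hour 4.
Packaging cannot begin until lautering (finishes hour 4). It runs from hour 4 to 4 + 5 = hour 9.
Nothing blocks milling, so it runs from hour 0 to hour 4.
After milling (finishes hour 4), the boil can start at hour 4 and finishes at hour 5.
For chilling: the boil (finishes hour 5, plus 2-hour gap → hour 7); lautering (finishes hour 4). Taking the maximum gives a start of hour 7, and it finishes at 7 + 8 = hour 15.
Primary fermentation has to wait for chilling (finishes hour 15); milling (finishes hour 4). The latest of these is hour 15, so primary fermentation runs hour 15 to 15 + 5 = hour 20.
Conditioning has to wait for primary fermentation (finishes hour 20, plus 3-hour gap → hour 23); the boil (finishes hour 5). The latest of these is hour 23, so conditioning runs hour 23 to 23 + 1 = hour 24.
All tasks are finished once the last one completes. Finish times: Milling at 4, Lautering at 4, The boil at 5, Chilling at 15, Primary fermentation at 20, Conditioning at 24, Packaging at 9. The latest is hour 24.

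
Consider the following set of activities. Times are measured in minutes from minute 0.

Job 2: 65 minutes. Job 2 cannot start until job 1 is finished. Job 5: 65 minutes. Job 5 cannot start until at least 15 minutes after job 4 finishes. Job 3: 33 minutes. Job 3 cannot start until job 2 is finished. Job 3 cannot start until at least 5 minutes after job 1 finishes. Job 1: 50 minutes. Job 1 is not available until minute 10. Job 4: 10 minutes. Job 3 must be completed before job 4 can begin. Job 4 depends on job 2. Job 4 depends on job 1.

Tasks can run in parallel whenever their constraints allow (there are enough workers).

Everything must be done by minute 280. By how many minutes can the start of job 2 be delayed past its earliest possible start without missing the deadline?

After its own release at minute 10, job 1 can start at minute 10 and finishes at minute 60.
Job 2 waits on job 1 (finishes minute 60), so it starts at minute 60 and finishes at 60 + 65 = minute 125.

Working backward from the deadline:
Nothing follows job 5; the deadline of minute 280 is its only limit. It must start by 280 − 65 = minute 215.
Job 4 feeds into job 5 (must start by minute 215, minus 15-minute gap → minute 200); so job 4 must finish by minute 200 and therefore start by minute 190.
Job 3 has to be done before job 4 (must start by minute 190). That means finishing by minute 190, i.e. starting by 190 − 33 = minute 157.
For job 2: job 3 (must start by minute 157); job 4 (must start by minute 190). The most restrictive is minute 157; with a 65-minute duration, job 2 must start by minute 92.
So job 2 can start as early as minute 60 and as late as minute 92, giving 92 − 60 = 32 minutes of slack.

32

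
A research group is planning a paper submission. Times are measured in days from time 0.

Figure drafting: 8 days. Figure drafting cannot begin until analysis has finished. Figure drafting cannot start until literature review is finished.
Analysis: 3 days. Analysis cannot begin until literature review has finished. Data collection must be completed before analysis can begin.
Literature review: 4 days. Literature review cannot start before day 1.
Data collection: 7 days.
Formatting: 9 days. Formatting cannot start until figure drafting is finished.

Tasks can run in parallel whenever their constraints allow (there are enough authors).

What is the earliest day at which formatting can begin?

Data collection has no prerequisites, so it starts at day 0 and finishes at day 7.
After its own release at day 1, literature review can start at day 1 and finishes at day 5.
Analysis cannot start until literature review (finishes day 5); data collection (finishes day 7). The controlling bound is day 7, so analysis finishes at 7 + 3 = day 10.
Figure drafting has to wait for analysis (finishes day 10); literature review (finishes day 5). The latest of these is day 10, so figure drafting runs day 10 to 10 + 8 = day 18.
Formatting waits on figure drafting (finishes day 18), so the earliest it can start is day 18.

18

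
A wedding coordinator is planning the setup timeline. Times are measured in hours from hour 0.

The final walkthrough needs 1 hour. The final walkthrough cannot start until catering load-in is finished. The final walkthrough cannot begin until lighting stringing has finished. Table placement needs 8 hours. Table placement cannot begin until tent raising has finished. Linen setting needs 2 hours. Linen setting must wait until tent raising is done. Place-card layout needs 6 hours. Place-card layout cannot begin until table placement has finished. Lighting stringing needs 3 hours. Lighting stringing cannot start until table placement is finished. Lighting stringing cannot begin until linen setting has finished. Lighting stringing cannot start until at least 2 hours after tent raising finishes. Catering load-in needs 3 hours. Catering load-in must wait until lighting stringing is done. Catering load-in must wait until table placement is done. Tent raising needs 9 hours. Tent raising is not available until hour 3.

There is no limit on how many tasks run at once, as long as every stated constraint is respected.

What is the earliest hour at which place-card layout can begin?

Tent raising waits on its own release at hour 3, so it starts at hour 3 and finishes at 3 + 9 = hour 12.
Table placement cannot begin until tent raising (finishes hour 12). It runs from hour 12 to 12 + 8 = hour 20.
Place-card layout waits on table placement (finishes hour 20), so the earliest it can start is hour 20.

20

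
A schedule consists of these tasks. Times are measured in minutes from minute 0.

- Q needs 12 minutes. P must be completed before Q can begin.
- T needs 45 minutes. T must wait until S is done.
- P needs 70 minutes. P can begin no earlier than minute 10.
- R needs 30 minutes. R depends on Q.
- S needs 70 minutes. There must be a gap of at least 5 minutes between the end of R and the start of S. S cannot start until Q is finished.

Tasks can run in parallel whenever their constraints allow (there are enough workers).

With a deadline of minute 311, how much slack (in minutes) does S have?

After its own release at minute 10, P can start at minute 10 and finishes at minute 80.
After P (finishes minute 80), Q can start at minute 80 and finishes at minute 92.
R cannot begin until Q (finishes minute 92). It runs from minute 92 to 92 + 30 = minute 122.
S cannot start until R (finishes minute 122, plus 5-minute gap → minute 127); Q (finishes minute 92). The controlling bound is minute 127, so S finishes at 127 + 70 = minute 197.

Working backward from the deadline:
To finish by minute 311, T (duration 45) must start no later than minute 266.
Since T (must start by minute 266) depends on it, S must finish by minute 266. Backing off its 70-minute duration gives a latest start of minute 196.
So S can start as early as minute 127 and as late as minute 196, giving 196 − 127 = 69 minutes of slack.

69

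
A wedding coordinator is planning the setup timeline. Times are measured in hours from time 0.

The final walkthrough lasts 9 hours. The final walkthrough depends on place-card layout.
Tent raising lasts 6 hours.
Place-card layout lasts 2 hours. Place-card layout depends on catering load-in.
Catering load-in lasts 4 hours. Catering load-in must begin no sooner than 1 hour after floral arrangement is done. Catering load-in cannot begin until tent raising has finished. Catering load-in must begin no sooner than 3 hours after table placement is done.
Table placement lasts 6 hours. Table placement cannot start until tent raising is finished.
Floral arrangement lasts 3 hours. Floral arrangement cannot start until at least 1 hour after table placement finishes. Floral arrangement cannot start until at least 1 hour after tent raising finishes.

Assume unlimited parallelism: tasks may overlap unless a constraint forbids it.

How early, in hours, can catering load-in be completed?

Tent raising has no prerequisites, so it starts at hour 0 and finishes at hour 6.
After tent raising (finishes hour 6), table placement can start at hour 6 and finishes at hour 12.
Floral arrangement needs all of table placement (finishes hour 12, plus 1-hour gap → hour 13); tent raising (finishes hour 6, plus 1-hour gap → hour 7). That puts its earliest start at hour 13; it finishes at 13 + 3 = hour 16.
Catering load-in needs all of floral arrangement (finishes hour 16, plus 1-hour gap → hour 17); tent raising (finishes hour 6); table placement (finishes hour 12, plus 3-hour gap → hour 15). That puts its earliest start at hour 17; it finishes at 17 + 4 = hour 21.

21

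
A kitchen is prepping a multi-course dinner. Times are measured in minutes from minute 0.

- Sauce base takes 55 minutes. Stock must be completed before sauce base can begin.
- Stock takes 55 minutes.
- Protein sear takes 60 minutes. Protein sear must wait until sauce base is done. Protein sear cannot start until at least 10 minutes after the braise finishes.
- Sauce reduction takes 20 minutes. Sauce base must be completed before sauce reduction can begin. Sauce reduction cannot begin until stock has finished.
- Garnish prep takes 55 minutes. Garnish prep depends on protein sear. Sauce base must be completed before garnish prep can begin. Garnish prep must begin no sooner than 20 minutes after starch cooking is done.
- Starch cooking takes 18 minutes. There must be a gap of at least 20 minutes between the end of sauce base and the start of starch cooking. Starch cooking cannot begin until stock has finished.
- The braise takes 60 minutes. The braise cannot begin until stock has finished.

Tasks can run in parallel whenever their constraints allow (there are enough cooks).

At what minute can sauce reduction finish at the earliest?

Stock has no prerequisites, so it starts at minute 0 and finishes at minute 55.
Sauce base cannot begin until stock (finishes minute 55). It runs from minute 55 to 55 + 55 = minute 110.
Sauce reduction needs all of sauce base (finishes minute 110); stock (finishes minute 55). That puts its earliest start at minute 110; it finishes at 110 + 20 = minute 130.

130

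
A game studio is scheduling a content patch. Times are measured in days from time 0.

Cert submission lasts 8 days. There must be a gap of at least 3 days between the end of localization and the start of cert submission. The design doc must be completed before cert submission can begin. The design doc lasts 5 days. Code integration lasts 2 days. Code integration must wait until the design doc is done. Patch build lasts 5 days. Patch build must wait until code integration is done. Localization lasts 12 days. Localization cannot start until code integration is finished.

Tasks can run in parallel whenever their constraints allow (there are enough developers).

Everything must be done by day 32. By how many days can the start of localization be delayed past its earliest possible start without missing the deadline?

The design doc can start immediately at day 0; it finishes at day 5.
Code integration cannot begin until the design doc (finishes day 5). It runs from day 5 to 5 + 2 = day 7.
Localization cannot begin until code integration (finishes day 7). It runs from day 7 to 7 + 12 = day 19.

Working backward from the deadline:
Cert submission has no dependents, so it just needs to finish by day 32. Starting by 32 − 8 = day 24 achieves that.
Localization feeds into cert submission (must start by day 24, minus 3-day gap → day 21); so localization must finish by day 21 and therefore start by day 9.
So localization can start as early as day 7 and as late as day 9, giving 9 − 7 = 2 days of slack.

2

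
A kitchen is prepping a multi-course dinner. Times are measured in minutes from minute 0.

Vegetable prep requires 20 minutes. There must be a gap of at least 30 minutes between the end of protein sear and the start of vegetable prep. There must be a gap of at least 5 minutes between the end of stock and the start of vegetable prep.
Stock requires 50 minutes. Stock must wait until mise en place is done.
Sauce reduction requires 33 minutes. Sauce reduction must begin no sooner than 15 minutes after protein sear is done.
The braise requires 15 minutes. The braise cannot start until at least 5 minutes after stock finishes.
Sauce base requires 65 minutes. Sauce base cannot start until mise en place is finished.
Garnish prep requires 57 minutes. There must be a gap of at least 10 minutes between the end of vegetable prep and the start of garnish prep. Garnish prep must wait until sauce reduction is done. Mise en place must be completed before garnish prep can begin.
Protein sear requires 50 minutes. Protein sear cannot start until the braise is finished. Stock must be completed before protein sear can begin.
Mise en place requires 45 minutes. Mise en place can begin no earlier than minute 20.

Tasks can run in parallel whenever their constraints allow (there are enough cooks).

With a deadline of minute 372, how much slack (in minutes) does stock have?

70

Mise en place waits on its own release at minute 20, so it starts at minute 20 and finishes at 20 + 45 = minute 65.
After mise en place (finishes minute 65), stock can start at minute 65 and finishes at minute 115.

Working backward from the deadline:
Garnish prep has no dependents, so it just needs to finish by minute 372. Starting by 372 − 57 = minute 315 achieves that.
Since garnish prep (must start by minute 315, minus 10-minute gap → minute 305) depends on it, vegetable prep must finish by minute 305. Backing off its 20-minute duration gives a latest start of minute 285.
Sauce reduction feeds into garnish prep (must start by minute 315); so sauce reduction must finish by minute 315 and therefore start by minute 282.
Protein sear has several dependents: vegetable prep (must start by minute 285, minus 30-minute gap → minute 255); sauce reduction (must start by minute 282, minus 15-minute gap → minute 267). The earliest of those limits is minute 255, so protein sear must start by 255 − 50 = minute 205.
Since protein sear (must start by minute 205) depends on it, the braise must finish by minute 205. Backing off its 15-minute duration gives a latest start of minute 190.
For stock: the braise (must start by minute 190, minus 5-minute gap → minute 185); protein sear (must start by minute 205); vegetable prep (must start by minute 285, minus 5-minute gap → minute 280). The most restrictive is minute 185; with a 50-minute duration, stock must start by minute 135.
So stock can start as early as minute 65 and as late as minute 135, giving 135 − 65 = 70 minutes of slack.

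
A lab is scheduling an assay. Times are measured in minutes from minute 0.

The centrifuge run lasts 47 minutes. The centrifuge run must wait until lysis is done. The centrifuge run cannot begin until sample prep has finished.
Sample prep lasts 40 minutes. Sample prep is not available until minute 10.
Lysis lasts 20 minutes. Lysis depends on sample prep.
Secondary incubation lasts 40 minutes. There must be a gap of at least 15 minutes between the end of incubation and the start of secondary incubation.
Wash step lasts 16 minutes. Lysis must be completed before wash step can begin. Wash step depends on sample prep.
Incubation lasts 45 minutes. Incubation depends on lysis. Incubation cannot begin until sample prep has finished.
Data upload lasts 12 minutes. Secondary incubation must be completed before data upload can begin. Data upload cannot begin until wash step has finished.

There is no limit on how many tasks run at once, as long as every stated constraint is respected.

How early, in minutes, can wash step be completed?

Sample prep waits on its own release at minute 10, so it starts at minute 10 and finishes at 10 + 40 = minute 50.
Lysis waits on sample prep (finishes minute 50), so it starts at minute 50 and finishes at 50 + 20 = minute 70.
For wash step: lysis (finishes minute 70); sample prep (finishes minute 50). Taking the maximum gives a start of minute 70, and it finishes at 70 + 16 = minute 86.

86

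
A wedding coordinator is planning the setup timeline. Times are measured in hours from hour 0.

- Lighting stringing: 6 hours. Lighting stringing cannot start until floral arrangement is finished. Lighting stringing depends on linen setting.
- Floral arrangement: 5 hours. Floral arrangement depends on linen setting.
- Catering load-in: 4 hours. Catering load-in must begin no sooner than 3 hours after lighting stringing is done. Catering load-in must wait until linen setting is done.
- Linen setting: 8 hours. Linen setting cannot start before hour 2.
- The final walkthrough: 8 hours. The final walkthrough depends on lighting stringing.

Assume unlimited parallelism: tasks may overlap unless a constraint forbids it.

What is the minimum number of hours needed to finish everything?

29

Linen setting cannot begin until its own release at hour 2. It runs from hour 2 to 2 + 8 = hour 10.
After linen setting (finishes hour 10), floral arrangement can start at hour 10 and finishes at hour 15.
Lighting stringing cannot start until floral arrangement (finishes hour 15); linen setting (finishes hour 10). The controlling bound is hour 15, so lighting stringing finishes at 15 + 6 = hour 21.
After lighting stringing (finishes hour 21), the final walkthrough can start at hour 21 and finishes at hour 29.
Catering load-in needs all of lighting stringing (finishes hour 21, plus 3-hour gap → hour 24); linen setting (finishes hour 10). That puts its earliest start at hour 24; it finishes at 24 + 4 = hour 28.
All tasks are finished once the last one completes. Finish times: Linen setting at 10, Floral arrangement at 15, Lighting stringing at 21, Catering load-in at 28, The final walkthrough at 29. The latest is hour 29.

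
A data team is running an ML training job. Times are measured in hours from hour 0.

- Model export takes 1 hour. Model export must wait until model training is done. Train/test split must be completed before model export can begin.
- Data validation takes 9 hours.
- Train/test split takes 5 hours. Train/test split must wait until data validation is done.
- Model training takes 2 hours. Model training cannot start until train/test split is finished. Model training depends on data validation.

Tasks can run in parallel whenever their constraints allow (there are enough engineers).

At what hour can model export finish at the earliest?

17

Data validation can start immediately at hour 0; it finishes at hour 9.
Train/test split cannot begin until data validation (finishes hour 9). It runs from hour 9 to 9 + 5 = hour 14.
Model training cannot start until train/test split (finishes hour 14); data validation (finishes hour 9). The controlling bound is hour 14, so model training finishes at 14 + 2 = hour 16.
Model export has to wait for model training (finishes hour 16); train/test split (finishes hour 14). The latest of these is hour 16, so model export runs hour 16 to 16 + 1 = hour 17.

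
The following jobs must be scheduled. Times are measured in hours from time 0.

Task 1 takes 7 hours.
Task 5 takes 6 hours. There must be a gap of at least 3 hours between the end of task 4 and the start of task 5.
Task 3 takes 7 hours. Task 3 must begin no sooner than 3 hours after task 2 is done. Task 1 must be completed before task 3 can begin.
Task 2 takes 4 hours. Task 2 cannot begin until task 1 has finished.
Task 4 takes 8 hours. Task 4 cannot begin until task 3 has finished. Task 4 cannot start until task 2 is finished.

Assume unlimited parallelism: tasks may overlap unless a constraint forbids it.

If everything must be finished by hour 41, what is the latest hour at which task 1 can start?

Task 5 has no dependents, so it just needs to finish by hour 41. Starting by 41 − 6 = hour 35 achieves that.
Since task 5 (must start by hour 35, minus 3-hour gap → hour 32) depends on it, task 4 must finish by hour 32. Backing off its 8-hour duration gives a latest start of hour 24.
Task 3 has to be done before task 4 (must start by hour 24). That means finishing by hour 24, i.e. starting by 24 − 7 = hour 17.
For task 2: task 3 (must start by hour 17, minus 3-hour gap → hour 14); task 4 (must start by hour 24). The most restrictive is hour 14; with a 4-hour duration, task 2 must start by hour 10.
Task 1 must finish in time for task 2 (must start by hour 10); task 3 (must start by hour 17). The tightest is hour 10, so task 1 must start by 10 − 7 = hour 3.

3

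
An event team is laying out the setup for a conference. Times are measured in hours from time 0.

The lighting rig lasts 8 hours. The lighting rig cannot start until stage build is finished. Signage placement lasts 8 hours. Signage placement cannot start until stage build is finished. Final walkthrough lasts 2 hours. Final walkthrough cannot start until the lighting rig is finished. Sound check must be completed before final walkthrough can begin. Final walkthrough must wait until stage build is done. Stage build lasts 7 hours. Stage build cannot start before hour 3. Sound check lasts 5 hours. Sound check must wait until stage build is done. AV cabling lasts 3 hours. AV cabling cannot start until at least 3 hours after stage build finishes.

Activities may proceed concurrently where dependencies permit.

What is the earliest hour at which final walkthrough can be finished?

20

Stage build cannot begin until its own release at hour 3. It runs from hour 3 to 3 + 7 = hour 10.
Sound check waits on stage build (finishes hour 10), so it starts at hour 10 and finishes at 10 + 5 = hour 15.
The lighting rig waits on stage build (finishes hour 10), so it starts at hour 10 and finishes at 10 + 8 = hour 18.
Final walkthrough has to wait for the lighting rig (finishes hour 18); sound check (finishes hour 15); stage build (finishes hour 10). The latest of these is hour 18, so final walkthrough runs hour 18 to 18 + 2 = hour 20.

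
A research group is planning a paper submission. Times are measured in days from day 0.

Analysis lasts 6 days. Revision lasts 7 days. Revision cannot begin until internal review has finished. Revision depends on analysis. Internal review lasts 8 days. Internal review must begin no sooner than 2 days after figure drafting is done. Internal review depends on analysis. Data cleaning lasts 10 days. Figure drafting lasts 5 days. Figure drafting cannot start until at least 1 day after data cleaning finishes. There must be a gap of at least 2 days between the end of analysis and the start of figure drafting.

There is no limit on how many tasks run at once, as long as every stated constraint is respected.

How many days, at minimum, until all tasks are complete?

33

Nothing blocks analysis, so it runs from day 0 to day 6.
Nothing blocks data cleaning, so it runs from day 0 to day 10.
Figure drafting cannot start until data cleaning (finishes day 10, plus 1-day gap → day 11); analysis (finishes day 6, plus 2-day gap → day 8). The controlling bound is day 11, so figure drafting finishes at 11 + 5 = day 16.
For internal review: figure drafting (finishes day 16, plus 2-day gap → day 18); analysis (finishes day 6). Taking the maximum gives a start of day 18, and it finishes at 18 + 8 = day 26.
For revision: internal review (finishes day 26); analysis (finishes day 6). Taking the maximum gives a start of day 26, and it finishes at 26 + 7 = day 33.
All tasks are finished once the last one completes. Finish times: Data cleaning at 10, Analysis at 6, Figure drafting at 16, Internal review at 26, Revision at 33. The latest is day 33.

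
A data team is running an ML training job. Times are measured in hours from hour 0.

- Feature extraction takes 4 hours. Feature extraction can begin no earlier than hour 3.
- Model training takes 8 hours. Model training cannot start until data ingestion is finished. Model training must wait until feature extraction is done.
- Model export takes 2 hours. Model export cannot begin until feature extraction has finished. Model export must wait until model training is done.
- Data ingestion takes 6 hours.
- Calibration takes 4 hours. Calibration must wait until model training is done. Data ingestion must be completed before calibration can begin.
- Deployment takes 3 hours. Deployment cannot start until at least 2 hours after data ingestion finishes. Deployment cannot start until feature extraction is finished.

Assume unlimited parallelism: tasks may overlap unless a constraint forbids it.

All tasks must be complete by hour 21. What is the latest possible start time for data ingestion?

Calibration has no dependents, so it just needs to finish by hour 21. Starting by 21 − 4 = hour 17 achieves that.
Model export has no dependents, so it just needs to finish by hour 21. Starting by 21 − 2 = hour 19 achieves that.
Model training feeds calibration (must start by hour 17); model export (must start by hour 19). Taking the minimum, model training must finish by hour 17 and start by 17 − 8 = hour 9.
To finish by hour 21, deployment (duration 3) must start no later than hour 18.
Data ingestion has several dependents: model training (must start by hour 9); calibration (must start by hour 17); deployment (must start by hour 18, minus 2-hour gap → hour 16). The earliest of those limits is hour 9, so data ingestion must start by 9 − 6 = hour 3.

3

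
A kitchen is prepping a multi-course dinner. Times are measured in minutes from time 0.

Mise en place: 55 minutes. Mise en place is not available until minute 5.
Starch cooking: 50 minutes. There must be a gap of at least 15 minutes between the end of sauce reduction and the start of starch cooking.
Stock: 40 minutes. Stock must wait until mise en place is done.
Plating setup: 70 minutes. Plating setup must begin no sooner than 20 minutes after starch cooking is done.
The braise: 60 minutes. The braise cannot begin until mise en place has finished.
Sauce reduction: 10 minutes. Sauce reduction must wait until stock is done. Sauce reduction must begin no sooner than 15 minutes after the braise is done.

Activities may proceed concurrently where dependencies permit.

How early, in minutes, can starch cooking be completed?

210

After its own release at minute 5, mise en place can start at minute 5 and finishes at minute 60.
The braise cannot begin until mise en place (finishes minute 60). It runs from minute 60 to 60 + 60 = minute 120.
Stock waits on mise en place (finishes minute 60), so it starts at minute 60 and finishes at 60 + 40 = minute 100.
For sauce reduction: stock (finishes minute 100); the braise (finishes minute 120, plus 15-minute gap → minute 135). Taking the maximum gives a start of minute 135, and it finishes at 135 + 10 = minute 145.
Starch cooking cannot begin until sauce reduction (finishes minute 145, plus 15-minute gap → minute 160). It runs from minute 160 to 160 + 50 = minute 210.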